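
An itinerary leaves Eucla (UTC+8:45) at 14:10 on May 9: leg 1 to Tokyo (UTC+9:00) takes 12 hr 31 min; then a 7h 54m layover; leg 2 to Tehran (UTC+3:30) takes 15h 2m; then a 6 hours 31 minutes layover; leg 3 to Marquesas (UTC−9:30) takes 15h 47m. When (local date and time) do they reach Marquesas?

Convert departure to UTC: 14:10 − 8:45 = 05:25 UTC on May 9.
Add 12 hours 31 minutes leg 1 → 17:56 UTC.
Add 7 hours and 54 minutes layover in Tokyo → 01:50 UTC (May 10).
Add 15 hours and 2 minutes leg 2 → 16:52 UTC.
Add 6 hours 31 minutes layover in Tehran → 23:23 UTC.
Add 15 hours 47 minutes leg 3 → 15:10 UTC (May 11).
Marquesas is UTC−9:30, so local arrival = 15:10 − 9:30 = 05:40 on May 11.

05:40 on May 11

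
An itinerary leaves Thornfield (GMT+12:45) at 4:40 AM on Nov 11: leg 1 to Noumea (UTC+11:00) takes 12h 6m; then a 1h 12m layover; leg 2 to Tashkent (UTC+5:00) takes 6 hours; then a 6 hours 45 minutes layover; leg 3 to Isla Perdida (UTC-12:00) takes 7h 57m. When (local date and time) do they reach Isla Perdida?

1:55 PM on November 11

Convert departure to UTC: 4:40 AM − 12:45 = 3:55 PM UTC on Nov 10.
Add 12 hours 6 minutes leg 1 → 4:01 AM UTC (Nov 11).
Add 1 hour 12 minutes layover in Noumea → 5:13 AM UTC.
Add 6 hours leg 2 → 11:13 AM UTC.
Add 6 hours and 45 minutes layover in Tashkent → 5:58 PM UTC.
Add 7 hours 57 minutes leg 3 → 1:55 AM UTC (Nov 12).
Isla Perdida is UTC−12:00, so local arrival = 1:55 AM − 12:00 = 1:55 PM on Nov 11.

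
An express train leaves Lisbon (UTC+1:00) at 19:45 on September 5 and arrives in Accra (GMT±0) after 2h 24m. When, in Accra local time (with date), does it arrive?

Convert departure to UTC: 19:45 − 1:00 = 18:45 UTC on Sep 5.
Add 2 hours 24 minutes travel time → 21:09 UTC.
Accra is UTC+0, so local arrival is the same: 21:09 on Sep 5.

21:09 on September 5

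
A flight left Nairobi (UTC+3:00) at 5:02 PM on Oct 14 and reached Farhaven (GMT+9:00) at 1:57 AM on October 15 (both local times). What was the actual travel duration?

2 hours 55 minutes

Departure in UTC: 5:02 PM − 3:00 = 2:02 PM on Oct 14.
Arrival in UTC: 1:57 AM − 9:00 = 4:57 PM on Oct 14.
Elapsed = 4:57 PM − 2:02 PM = 2 hours 55 minutes.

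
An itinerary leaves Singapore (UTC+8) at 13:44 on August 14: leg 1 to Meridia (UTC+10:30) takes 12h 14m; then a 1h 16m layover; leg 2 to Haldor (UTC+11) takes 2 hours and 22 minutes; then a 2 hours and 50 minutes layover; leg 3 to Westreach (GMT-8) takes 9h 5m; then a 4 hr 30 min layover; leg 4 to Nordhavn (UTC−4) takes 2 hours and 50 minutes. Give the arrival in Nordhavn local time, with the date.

12:51 on August 15

Convert departure to UTC: 13:44 − 8:00 = 05:44 UTC on Aug 14.
Add 12 hours 14 minutes leg 1 → 17:58 UTC.
Add 1 hour 16 minutes layover in Meridia → 19:14 UTC.
Add 2 hours 22 minutes leg 2 → 21:36 UTC.
Add 2 hours and 50 minutes layover in Haldor → 00:26 UTC (Aug 15).
Add 9 hours and 5 minutes leg 3 → 09:31 UTC.
Add 4 hours 30 minutes layover in Westreach → 14:01 UTC.
Add 2 hours 50 minutes leg 4 → 16:51 UTC.
Nordhavn is UTC−4:00, so local arrival = 16:51 − 4:00 = 12:51 on Aug 15.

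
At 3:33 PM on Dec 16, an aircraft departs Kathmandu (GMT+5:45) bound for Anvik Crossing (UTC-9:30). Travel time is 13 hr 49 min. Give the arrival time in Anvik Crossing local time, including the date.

Convert departure to UTC: 3:33 PM − 5:45 = 9:48 AM UTC on Dec 16.
Add 13 hours 49 minutes travel time → 11:37 PM UTC.
Anvik Crossing is UTC−9:30, so local arrival = 11:37 PM − 9:30 = 2:07 PM on Dec 16.

2:07 PM on Dec 16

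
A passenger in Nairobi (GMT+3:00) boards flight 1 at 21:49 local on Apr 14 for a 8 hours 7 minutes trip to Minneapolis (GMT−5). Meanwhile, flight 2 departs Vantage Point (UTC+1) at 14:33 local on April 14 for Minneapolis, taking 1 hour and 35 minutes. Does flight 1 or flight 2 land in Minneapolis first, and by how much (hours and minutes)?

the second, by 11 hours 48 minutes

Flight 1 in UTC: 21:49 − 3:00 = 18:49 on Apr 14.
+8 hours and 7 minutes → arrive 02:56 UTC on Apr 15.
Flight 2 in UTC: 14:33 − 1:00 = 13:33 on Apr 14.
+1 hour and 35 minutes → arrive 15:08 UTC on Apr 14.
Flight 2 lands earlier by 11 hours 48 minutes.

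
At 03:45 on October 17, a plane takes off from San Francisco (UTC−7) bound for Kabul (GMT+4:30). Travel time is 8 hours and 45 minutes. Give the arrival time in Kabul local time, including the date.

00:00 on October 18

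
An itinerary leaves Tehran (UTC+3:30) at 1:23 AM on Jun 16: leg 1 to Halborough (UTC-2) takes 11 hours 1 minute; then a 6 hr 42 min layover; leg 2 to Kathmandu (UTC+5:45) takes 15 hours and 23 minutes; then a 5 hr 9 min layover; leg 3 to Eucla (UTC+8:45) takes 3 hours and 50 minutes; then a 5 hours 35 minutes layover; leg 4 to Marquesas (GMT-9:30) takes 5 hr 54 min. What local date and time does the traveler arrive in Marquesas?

5:57 PM on June 17

Convert departure to UTC: 1:23 AM − 3:30 = 9:53 PM UTC on Jun 15.
Add 11 hours 1 minute leg 1 → 8:54 AM UTC (Jun 16).
Add 6 hours 42 minutes layover in Halborough → 3:36 PM UTC.
Add 15 hours and 23 minutes leg 2 → 6:59 AM UTC (Jun 17).
Add 5 hours and 9 minutes layover in Kathmandu → 12:08 PM UTC.
Add 3 hours 50 minutes leg 3 → 3:58 PM UTC.
Add 5 hours and 35 minutes layover in Eucla → 9:33 PM UTC.
Add 5 hours 54 minutes leg 4 → 3:27 AM UTC (Jun 18).
Marquesas is UTC−9:30, so local arrival = 3:27 AM − 9:30 = 5:57 PM on Jun 17.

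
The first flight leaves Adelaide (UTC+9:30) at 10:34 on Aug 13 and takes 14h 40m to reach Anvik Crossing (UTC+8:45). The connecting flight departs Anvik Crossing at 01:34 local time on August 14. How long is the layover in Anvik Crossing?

1 hour 5 minutes

Convert departure to UTC: 10:34 − 9:30 = 01:04 UTC on Aug 13.
Add 14 hours and 40 minutes flight time → 15:44 UTC.
Anvik Crossing is UTC+8:45, so local arrival = 15:44 + 8:45 = 00:29 on Aug 14.
Layover = 01:34 − 00:29 = 1 hour 5 minutes.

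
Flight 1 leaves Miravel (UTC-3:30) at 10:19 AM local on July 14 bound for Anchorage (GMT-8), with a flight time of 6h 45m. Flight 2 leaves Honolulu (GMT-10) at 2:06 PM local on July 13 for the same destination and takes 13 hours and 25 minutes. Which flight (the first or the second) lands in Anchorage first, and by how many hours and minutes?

Flight 1 in UTC: 10:19 AM + 3:30 = 1:49 PM on Jul 14.
+6 hours 45 minutes → arrive 8:34 PM UTC on Jul 14.
Flight 2 in UTC: 2:06 PM + 10:00 = 12:06 AM on Jul 14.
+13 hours 25 minutes → arrive 1:31 PM UTC on Jul 14.
Flight 2 lands earlier by 7 hours 3 minutes.

the second, by 7 hours 3 minutes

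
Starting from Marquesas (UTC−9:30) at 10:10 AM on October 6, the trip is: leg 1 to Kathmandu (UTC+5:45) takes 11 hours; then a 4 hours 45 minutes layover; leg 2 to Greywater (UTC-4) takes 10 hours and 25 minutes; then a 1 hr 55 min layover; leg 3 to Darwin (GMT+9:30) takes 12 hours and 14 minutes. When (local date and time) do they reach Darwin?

9:29 PM on October 8

Convert departure to UTC: 10:10 AM + 9:30 = 7:40 PM UTC on Oct 6.
Add 11 hours leg 1 → 6:40 AM UTC (Oct 7).
Add 4 hours 45 minutes layover in Kathmandu → 11:25 AM UTC.
Add 10 hours and 25 minutes leg 2 → 9:50 PM UTC.
Add 1 hour and 55 minutes layover in Greywater → 11:45 PM UTC.
Add 12 hours 14 minutes leg 3 → 11:59 AM UTC (Oct 8).
Darwin is UTC+9:30, so local arrival = 11:59 AM + 9:30 = 9:29 PM on Oct 8.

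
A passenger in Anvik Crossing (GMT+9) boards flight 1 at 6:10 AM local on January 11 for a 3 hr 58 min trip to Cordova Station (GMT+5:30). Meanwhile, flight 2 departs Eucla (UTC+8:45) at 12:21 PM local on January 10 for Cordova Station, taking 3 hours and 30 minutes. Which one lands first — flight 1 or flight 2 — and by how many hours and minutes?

the second, by 18 hours 2 minutes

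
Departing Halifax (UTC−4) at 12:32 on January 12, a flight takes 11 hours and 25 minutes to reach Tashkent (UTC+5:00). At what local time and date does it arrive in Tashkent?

Convert departure to UTC: 12:32 + 4:00 = 16:32 UTC on Jan 12.
Add 11 hours and 25 minutes travel time → 03:57 UTC (Jan 13).
Tashkent is UTC+5:00, so local arrival = 03:57 + 5:00 = 08:57 on Jan 13.

08:57 on Jan 13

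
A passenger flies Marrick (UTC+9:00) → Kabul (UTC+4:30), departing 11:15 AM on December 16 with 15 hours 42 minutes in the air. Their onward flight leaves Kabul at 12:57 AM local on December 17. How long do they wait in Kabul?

2 hours 30 minutes

Convert departure to UTC: 11:15 AM − 9:00 = 2:15 AM UTC on Dec 16.
Add 15 hours and 42 minutes flight time → 5:57 PM UTC.
Kabul is UTC+4:30, so local arrival = 5:57 PM + 4:30 = 10:27 PM on Dec 16.
Layover = 12:57 AM − 10:27 PM (+1 day) = 2 hours 30 minutes.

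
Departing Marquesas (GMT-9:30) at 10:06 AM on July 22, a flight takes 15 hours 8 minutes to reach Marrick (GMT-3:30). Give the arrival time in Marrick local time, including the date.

7:14 AM on July 23

Convert departure to UTC: 10:06 AM + 9:30 = 7:36 PM UTC on Jul 22.
Add 15 hours 8 minutes travel time → 10:44 AM UTC (Jul 23).
Marrick is UTC−3:30, so local arrival = 10:44 AM − 3:30 = 7:14 AM on Jul 23.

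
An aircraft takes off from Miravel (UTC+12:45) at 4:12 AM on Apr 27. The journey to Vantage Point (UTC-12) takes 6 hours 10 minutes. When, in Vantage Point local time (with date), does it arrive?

Convert departure to UTC: 4:12 AM − 12:45 = 3:27 PM UTC on Apr 26.
Add 6 hours 10 minutes travel time → 9:37 PM UTC.
Vantage Point is UTC−12:00, so local arrival = 9:37 PM − 12:00 = 9:37 AM on Apr 26.

9:37 AM on April 26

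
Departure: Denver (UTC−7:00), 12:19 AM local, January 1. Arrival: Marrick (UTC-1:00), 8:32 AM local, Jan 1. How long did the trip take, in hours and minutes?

2 hours 13 minutes

Departure in UTC: 12:19 AM + 7:00 = 7:19 AM on Jan 1.
Arrival in UTC: 8:32 AM + 1:00 = 9:32 AM on Jan 1.
Elapsed = 9:32 AM − 7:19 AM = 2 hours 13 minutes.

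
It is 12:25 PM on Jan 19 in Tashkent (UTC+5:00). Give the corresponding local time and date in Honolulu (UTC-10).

9:25 PM on Jan 18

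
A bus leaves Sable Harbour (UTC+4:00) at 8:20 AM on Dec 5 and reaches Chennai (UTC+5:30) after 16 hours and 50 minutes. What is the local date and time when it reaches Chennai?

Convert departure to UTC: 8:20 AM − 4:00 = 4:20 AM UTC on Dec 5.
Add 16 hours 50 minutes travel time → 9:10 PM UTC.
Chennai is UTC+5:30, so local arrival = 9:10 PM + 5:30 = 2:40 AM on Dec 6.

2:40 AM on December 6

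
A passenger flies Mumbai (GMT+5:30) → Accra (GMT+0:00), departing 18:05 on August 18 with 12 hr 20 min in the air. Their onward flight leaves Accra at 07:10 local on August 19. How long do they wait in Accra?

Convert departure to UTC: 18:05 − 5:30 = 12:35 UTC on Aug 18.
Add 12 hours 20 minutes flight time → 00:55 UTC (Aug 19).
Accra is UTC+0, so local arrival is the same: 00:55 on Aug 19.
Layover = 07:10 − 00:55 = 6 hours 15 minutes.

6 hours 15 minutes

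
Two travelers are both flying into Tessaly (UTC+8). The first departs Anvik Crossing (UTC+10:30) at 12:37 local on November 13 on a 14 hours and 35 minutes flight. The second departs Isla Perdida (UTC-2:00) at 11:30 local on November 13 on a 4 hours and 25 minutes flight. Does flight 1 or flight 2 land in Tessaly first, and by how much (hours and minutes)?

the first, by 1 hour 13 minutes

Flight 1 in UTC: 12:37 − 10:30 = 02:07 on Nov 13.
+14 hours and 35 minutes → arrive 16:42 UTC on Nov 13.
Flight 2 in UTC: 11:30 + 2:00 = 13:30 on Nov 13.
+4 hours and 25 minutes → arrive 17:55 UTC on Nov 13.
Flight 1 lands earlier by 1 hour 13 minutes.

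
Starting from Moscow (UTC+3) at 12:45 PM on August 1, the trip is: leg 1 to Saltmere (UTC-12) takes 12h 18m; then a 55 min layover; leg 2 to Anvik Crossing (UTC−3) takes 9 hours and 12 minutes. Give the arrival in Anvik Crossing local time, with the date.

5:10 AM on August 2

Convert departure to UTC: 12:45 PM − 3:00 = 9:45 AM UTC on Aug 1.
Add 12 hours 18 minutes leg 1 → 10:03 PM UTC.
Add 55 minutes layover in Saltmere → 10:58 PM UTC.
Add 9 hours and 12 minutes leg 2 → 8:10 AM UTC (Aug 2).
Anvik Crossing is UTC−3:00, so local arrival = 8:10 AM − 3:00 = 5:10 AM on Aug 2.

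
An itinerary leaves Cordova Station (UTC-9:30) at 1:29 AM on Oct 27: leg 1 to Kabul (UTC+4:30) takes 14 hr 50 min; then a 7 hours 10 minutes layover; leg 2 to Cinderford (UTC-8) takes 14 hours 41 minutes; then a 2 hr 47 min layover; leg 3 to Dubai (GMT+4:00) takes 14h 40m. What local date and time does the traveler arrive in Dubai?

9:07 PM on October 29

Convert departure to UTC: 1:29 AM + 9:30 = 10:59 AM UTC on Oct 27.
Add 14 hours 50 minutes leg 1 → 1:49 AM UTC (Oct 28).
Add 7 hours 10 minutes layover in Kabul → 8:59 AM UTC.
Add 14 hours 41 minutes leg 2 → 11:40 PM UTC.
Add 2 hours and 47 minutes layover in Cinderford → 2:27 AM UTC (Oct 29).
Add 14 hours and 40 minutes leg 3 → 5:07 PM UTC.
Dubai is UTC+4:00, so local arrival = 5:07 PM + 4:00 = 9:07 PM on Oct 29.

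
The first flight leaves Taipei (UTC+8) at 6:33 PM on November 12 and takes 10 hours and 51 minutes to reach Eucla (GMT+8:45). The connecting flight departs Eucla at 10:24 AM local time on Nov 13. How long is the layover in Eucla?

Convert departure to UTC: 6:33 PM − 8:00 = 10:33 AM UTC on Nov 12.
Add 10 hours and 51 minutes flight time → 9:24 PM UTC.
Eucla is UTC+8:45, so local arrival = 9:24 PM + 8:45 = 6:09 AM on Nov 13.
Layover = 10:24 AM − 6:09 AM = 4 hours 15 minutes.

4 hours 15 minutes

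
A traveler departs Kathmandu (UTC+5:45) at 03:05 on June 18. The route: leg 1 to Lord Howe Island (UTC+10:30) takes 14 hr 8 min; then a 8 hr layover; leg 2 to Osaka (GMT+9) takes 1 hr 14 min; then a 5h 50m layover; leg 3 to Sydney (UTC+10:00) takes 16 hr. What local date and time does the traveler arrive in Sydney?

04:32 on June 20

Convert departure to UTC: 03:05 − 5:45 = 21:20 UTC on Jun 17.
Add 14 hours 8 minutes leg 1 → 11:28 UTC (Jun 18).
Add 8 hours layover in Lord Howe Island → 19:28 UTC.
Add 1 hour and 14 minutes leg 2 → 20:42 UTC.
Add 5 hours 50 minutes layover in Osaka → 02:32 UTC (Jun 19).
Add 16 hours leg 3 → 18:32 UTC.
Sydney is UTC+10:00, so local arrival = 18:32 + 10:00 = 04:32 on Jun 20.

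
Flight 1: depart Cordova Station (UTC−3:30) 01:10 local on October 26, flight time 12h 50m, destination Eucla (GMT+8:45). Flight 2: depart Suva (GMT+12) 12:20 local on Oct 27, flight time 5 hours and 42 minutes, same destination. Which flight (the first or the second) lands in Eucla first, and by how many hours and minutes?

Flight 1 in UTC: 01:10 + 3:30 = 04:40 on Oct 26.
+12 hours 50 minutes → arrive 17:30 UTC on Oct 26.
Flight 2 in UTC: 12:20 − 12:00 = 00:20 on Oct 27.
+5 hours 42 minutes → arrive 06:02 UTC on Oct 27.
Flight 1 lands earlier by 12 hours 32 minutes.

the first, by 12 hours 32 minutes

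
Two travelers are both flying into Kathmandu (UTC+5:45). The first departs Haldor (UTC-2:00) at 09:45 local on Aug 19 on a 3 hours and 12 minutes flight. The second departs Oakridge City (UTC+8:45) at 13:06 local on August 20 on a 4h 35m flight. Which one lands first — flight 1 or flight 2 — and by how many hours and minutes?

Flight 1 in UTC: 09:45 + 2:00 = 11:45 on Aug 19.
+3 hours 12 minutes → arrive 14:57 UTC on Aug 19.
Flight 2 in UTC: 13:06 − 8:45 = 04:21 on Aug 20.
+4 hours and 35 minutes → arrive 08:56 UTC on Aug 20.
Flight 1 lands earlier by 17 hours 59 minutes.

the first, by 17 hours 59 minutes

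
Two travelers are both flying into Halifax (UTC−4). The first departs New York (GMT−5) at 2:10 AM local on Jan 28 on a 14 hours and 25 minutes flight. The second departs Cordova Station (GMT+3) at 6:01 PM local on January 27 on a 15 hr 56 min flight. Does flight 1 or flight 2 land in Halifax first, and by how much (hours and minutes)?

the second, by 14 hours 38 minutes

Flight 1 in UTC: 2:10 AM + 5:00 = 7:10 AM on Jan 28.
+14 hours and 25 minutes → arrive 9:35 PM UTC on Jan 28.
Flight 2 in UTC: 6:01 PM − 3:00 = 3:01 PM on Jan 27.
+15 hours 56 minutes → arrive 6:57 AM UTC on Jan 28.
Flight 2 lands earlier by 14 hours 38 minutes.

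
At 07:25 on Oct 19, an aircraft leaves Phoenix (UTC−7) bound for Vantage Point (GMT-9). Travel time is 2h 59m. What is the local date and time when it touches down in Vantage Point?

08:24 on October 19

Convert departure to UTC: 07:25 + 7:00 = 14:25 UTC on Oct 19.
Add 2 hours and 59 minutes travel time → 17:24 UTC.
Vantage Point is UTC−9:00, so local arrival = 17:24 − 9:00 = 08:24 on Oct 19.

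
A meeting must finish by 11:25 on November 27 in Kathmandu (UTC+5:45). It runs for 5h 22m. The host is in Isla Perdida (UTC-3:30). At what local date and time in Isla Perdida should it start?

20:48 on Nov 26

Target end time in UTC: 11:25 − 5:45 = 05:40 on Nov 27.
Subtract 5 hours 22 minutes → start 00:18 UTC on Nov 27.
Isla Perdida is UTC−3:30: 00:18 − 3:30 = 20:48 on Nov 26.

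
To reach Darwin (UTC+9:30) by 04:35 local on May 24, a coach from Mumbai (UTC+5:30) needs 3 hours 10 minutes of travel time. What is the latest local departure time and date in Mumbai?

Target arrival in UTC: 04:35 − 9:30 = 19:05 on May 23.
Subtract 3 hours 10 minutes → departure 15:55 UTC on May 23.
Mumbai is UTC+5:30: 15:55 + 5:30 = 21:25 on May 23.

21:25 on May 23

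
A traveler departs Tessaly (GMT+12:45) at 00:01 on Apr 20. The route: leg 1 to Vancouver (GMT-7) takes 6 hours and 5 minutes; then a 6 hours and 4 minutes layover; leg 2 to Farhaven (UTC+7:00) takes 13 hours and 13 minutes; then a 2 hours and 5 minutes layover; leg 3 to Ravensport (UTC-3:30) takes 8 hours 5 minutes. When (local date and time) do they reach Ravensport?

Convert departure to UTC: 00:01 − 12:45 = 11:16 UTC on Apr 19.
Add 6 hours 5 minutes leg 1 → 17:21 UTC.
Add 6 hours and 4 minutes layover in Vancouver → 23:25 UTC.
Add 13 hours and 13 minutes leg 2 → 12:38 UTC (Apr 20).
Add 2 hours 5 minutes layover in Farhaven → 14:43 UTC.
Add 8 hours and 5 minutes leg 3 → 22:48 UTC.
Ravensport is UTC−3:30, so local arrival = 22:48 − 3:30 = 19:18 on Apr 20.

19:18 on April 20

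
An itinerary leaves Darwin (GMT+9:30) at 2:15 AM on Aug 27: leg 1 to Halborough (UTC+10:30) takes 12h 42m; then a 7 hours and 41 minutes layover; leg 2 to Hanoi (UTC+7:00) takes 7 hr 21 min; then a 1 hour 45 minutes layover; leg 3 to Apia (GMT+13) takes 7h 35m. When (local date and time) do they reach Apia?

Convert departure to UTC: 2:15 AM − 9:30 = 4:45 PM UTC on Aug 26.
Add 12 hours and 42 minutes leg 1 → 5:27 AM UTC (Aug 27).
Add 7 hours 41 minutes layover in Halborough → 1:08 PM UTC.
Add 7 hours 21 minutes leg 2 → 8:29 PM UTC.
Add 1 hour 45 minutes layover in Hanoi → 10:14 PM UTC.
Add 7 hours 35 minutes leg 3 → 5:49 AM UTC (Aug 28).
Apia is UTC+13:00, so local arrival = 5:49 AM + 13:00 = 6:49 PM on Aug 28.

6:49 PM on Aug 28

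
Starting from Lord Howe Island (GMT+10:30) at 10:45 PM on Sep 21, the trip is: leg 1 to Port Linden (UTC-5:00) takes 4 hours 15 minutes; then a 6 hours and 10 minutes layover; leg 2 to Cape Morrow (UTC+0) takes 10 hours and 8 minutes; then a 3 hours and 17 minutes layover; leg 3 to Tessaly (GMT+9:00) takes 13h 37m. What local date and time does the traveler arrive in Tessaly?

10:42 AM on September 23

Convert departure to UTC: 10:45 PM − 10:30 = 12:15 PM UTC on Sep 21.
Add 4 hours 15 minutes leg 1 → 4:30 PM UTC.
Add 6 hours 10 minutes layover in Port Linden → 10:40 PM UTC.
Add 10 hours and 8 minutes leg 2 → 8:48 AM UTC (Sep 22).
Add 3 hours 17 minutes layover in Cape Morrow → 12:05 PM UTC.
Add 13 hours and 37 minutes leg 3 → 1:42 AM UTC (Sep 23).
Tessaly is UTC+9:00, so local arrival = 1:42 AM + 9:00 = 10:42 AM on Sep 23.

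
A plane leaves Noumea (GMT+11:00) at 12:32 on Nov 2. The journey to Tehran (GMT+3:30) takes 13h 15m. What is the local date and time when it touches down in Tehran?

18:17 on November 2

Convert departure to UTC: 12:32 − 11:00 = 01:32 UTC on Nov 2.
Add 13 hours 15 minutes travel time → 14:47 UTC.
Tehran is UTC+3:30, so local arrival = 14:47 + 3:30 = 18:17 on Nov 2.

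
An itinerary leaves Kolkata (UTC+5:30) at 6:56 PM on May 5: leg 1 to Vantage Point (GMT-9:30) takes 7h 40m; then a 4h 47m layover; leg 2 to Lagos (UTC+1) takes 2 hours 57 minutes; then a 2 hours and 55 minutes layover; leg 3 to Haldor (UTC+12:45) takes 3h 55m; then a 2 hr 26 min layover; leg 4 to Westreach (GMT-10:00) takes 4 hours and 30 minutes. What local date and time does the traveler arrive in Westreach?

8:36 AM on May 6

Convert departure to UTC: 6:56 PM − 5:30 = 1:26 PM UTC on May 5.
Add 7 hours and 40 minutes leg 1 → 9:06 PM UTC.
Add 4 hours and 47 minutes layover in Vantage Point → 1:53 AM UTC (May 6).
Add 2 hours 57 minutes leg 2 → 4:50 AM UTC.
Add 2 hours and 55 minutes layover in Lagos → 7:45 AM UTC.
Add 3 hours and 55 minutes leg 3 → 11:40 AM UTC.
Add 2 hours and 26 minutes layover in Haldor → 2:06 PM UTC.
Add 4 hours and 30 minutes leg 4 → 6:36 PM UTC.
Westreach is UTC−10:00, so local arrival = 6:36 PM − 10:00 = 8:36 AM on May 6.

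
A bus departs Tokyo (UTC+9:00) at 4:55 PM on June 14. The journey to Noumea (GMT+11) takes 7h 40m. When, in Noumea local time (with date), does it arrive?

Convert departure to UTC: 4:55 PM − 9:00 = 7:55 AM UTC on Jun 14.
Add 7 hours 40 minutes travel time → 3:35 PM UTC.
Noumea is UTC+11:00, so local arrival = 3:35 PM + 11:00 = 2:35 AM on Jun 15.

2:35 AM on June 15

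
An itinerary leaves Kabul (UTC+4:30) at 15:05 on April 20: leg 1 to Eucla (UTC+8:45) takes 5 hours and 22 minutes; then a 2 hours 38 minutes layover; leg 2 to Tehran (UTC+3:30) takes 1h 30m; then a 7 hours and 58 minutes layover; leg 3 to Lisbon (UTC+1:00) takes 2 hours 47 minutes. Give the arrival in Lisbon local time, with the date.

Convert departure to UTC: 15:05 − 4:30 = 10:35 UTC on Apr 20.
Add 5 hours 22 minutes leg 1 → 15:57 UTC.
Add 2 hours 38 minutes layover in Eucla → 18:35 UTC.
Add 1 hour 30 minutes leg 2 → 20:05 UTC.
Add 7 hours 58 minutes layover in Tehran → 04:03 UTC (Apr 21).
Add 2 hours and 47 minutes leg 3 → 06:50 UTC.
Lisbon is UTC+1:00, so local arrival = 06:50 + 1:00 = 07:50 on Apr 21.

07:50 on April 21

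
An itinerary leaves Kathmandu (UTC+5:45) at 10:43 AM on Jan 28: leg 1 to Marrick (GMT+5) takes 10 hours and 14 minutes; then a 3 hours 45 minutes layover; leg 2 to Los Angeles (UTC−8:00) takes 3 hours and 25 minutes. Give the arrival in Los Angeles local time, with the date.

Convert departure to UTC: 10:43 AM − 5:45 = 4:58 AM UTC on Jan 28.
Add 10 hours and 14 minutes leg 1 → 3:12 PM UTC.
Add 3 hours and 45 minutes layover in Marrick → 6:57 PM UTC.
Add 3 hours 25 minutes leg 2 → 10:22 PM UTC.
Los Angeles is UTC−8:00, so local arrival = 10:22 PM − 8:00 = 2:22 PM on Jan 28.

2:22 PM on January 28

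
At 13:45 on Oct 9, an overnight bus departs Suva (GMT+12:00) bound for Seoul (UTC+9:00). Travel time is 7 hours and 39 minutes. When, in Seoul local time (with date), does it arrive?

18:24 on October 9

Convert departure to UTC: 13:45 − 12:00 = 01:45 UTC on Oct 9.
Add 7 hours 39 minutes travel time → 09:24 UTC.
Seoul is UTC+9:00, so local arrival = 09:24 + 9:00 = 18:24 on Oct 9.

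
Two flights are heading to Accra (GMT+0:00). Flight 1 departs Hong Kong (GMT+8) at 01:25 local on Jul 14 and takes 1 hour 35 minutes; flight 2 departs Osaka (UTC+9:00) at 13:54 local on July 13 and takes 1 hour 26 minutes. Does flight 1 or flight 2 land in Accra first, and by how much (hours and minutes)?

the second, by 12 hours 40 minutes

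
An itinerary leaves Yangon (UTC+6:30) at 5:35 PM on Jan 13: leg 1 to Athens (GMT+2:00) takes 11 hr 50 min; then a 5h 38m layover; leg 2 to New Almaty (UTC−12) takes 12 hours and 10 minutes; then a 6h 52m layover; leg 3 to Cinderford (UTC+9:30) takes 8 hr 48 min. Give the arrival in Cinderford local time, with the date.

Convert departure to UTC: 5:35 PM − 6:30 = 11:05 AM UTC on Jan 13.
Add 11 hours 50 minutes leg 1 → 10:55 PM UTC.
Add 5 hours and 38 minutes layover in Athens → 4:33 AM UTC (Jan 14).
Add 12 hours 10 minutes leg 2 → 4:43 PM UTC.
Add 6 hours 52 minutes layover in New Almaty → 11:35 PM UTC.
Add 8 hours and 48 minutes leg 3 → 8:23 AM UTC (Jan 15).
Cinderford is UTC+9:30, so local arrival = 8:23 AM + 9:30 = 5:53 PM on Jan 15.

5:53 PM on January 15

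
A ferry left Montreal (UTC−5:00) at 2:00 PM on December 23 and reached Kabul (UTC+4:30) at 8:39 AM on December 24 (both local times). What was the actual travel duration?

Departure in UTC: 2:00 PM + 5:00 = 7:00 PM on Dec 23.
Arrival in UTC: 8:39 AM − 4:30 = 4:09 AM on Dec 24.
Elapsed = 4:09 AM − 7:00 PM (+1 day) = 9 hours 9 minutes.

9 hours 9 minutes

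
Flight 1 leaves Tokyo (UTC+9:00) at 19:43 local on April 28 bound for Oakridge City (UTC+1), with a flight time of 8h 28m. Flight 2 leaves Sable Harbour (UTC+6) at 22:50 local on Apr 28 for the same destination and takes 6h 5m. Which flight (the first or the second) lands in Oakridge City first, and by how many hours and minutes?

the first, by 3 hours 44 minutes

Flight 1 in UTC: 19:43 − 9:00 = 10:43 on Apr 28.
+8 hours and 28 minutes → arrive 19:11 UTC on Apr 28.
Flight 2 in UTC: 22:50 − 6:00 = 16:50 on Apr 28.
+6 hours and 5 minutes → arrive 22:55 UTC on Apr 28.
Flight 1 lands earlier by 3 hours 44 minutes.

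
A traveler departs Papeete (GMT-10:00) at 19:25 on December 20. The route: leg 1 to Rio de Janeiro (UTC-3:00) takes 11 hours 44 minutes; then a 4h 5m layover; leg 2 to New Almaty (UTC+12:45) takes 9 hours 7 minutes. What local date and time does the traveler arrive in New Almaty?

19:06 on December 22

Convert departure to UTC: 19:25 + 10:00 = 05:25 UTC on Dec 21.
Add 11 hours and 44 minutes leg 1 → 17:09 UTC.
Add 4 hours 5 minutes layover in Rio de Janeiro → 21:14 UTC.
Add 9 hours 7 minutes leg 2 → 06:21 UTC (Dec 22).
New Almaty is UTC+12:45, so local arrival = 06:21 + 12:45 = 19:06 on Dec 22.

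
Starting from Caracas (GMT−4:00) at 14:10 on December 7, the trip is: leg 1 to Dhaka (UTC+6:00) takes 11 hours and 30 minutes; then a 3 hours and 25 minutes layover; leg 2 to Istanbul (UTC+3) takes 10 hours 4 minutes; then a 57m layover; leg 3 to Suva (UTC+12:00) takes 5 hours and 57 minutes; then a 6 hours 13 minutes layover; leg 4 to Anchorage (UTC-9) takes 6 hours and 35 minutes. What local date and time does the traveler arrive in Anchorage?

Convert departure to UTC: 14:10 + 4:00 = 18:10 UTC on Dec 7.
Add 11 hours and 30 minutes leg 1 → 05:40 UTC (Dec 8).
Add 3 hours and 25 minutes layover in Dhaka → 09:05 UTC.
Add 10 hours 4 minutes leg 2 → 19:09 UTC.
Add 57 minutes layover in Istanbul → 20:06 UTC.
Add 5 hours and 57 minutes leg 3 → 02:03 UTC (Dec 9).
Add 6 hours and 13 minutes layover in Suva → 08:16 UTC.
Add 6 hours 35 minutes leg 4 → 14:51 UTC.
Anchorage is UTC−9:00, so local arrival = 14:51 − 9:00 = 05:51 on Dec 9.

05:51 on Dec 9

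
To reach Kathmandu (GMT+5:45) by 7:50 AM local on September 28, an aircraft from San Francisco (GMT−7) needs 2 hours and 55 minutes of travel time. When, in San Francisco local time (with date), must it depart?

4:10 PM on September 27

Target arrival in UTC: 7:50 AM − 5:45 = 2:05 AM on Sep 28.
Subtract 2 hours and 55 minutes → departure 11:10 PM UTC on Sep 27.
San Francisco is UTC−7:00: 11:10 PM − 7:00 = 4:10 PM on Sep 27.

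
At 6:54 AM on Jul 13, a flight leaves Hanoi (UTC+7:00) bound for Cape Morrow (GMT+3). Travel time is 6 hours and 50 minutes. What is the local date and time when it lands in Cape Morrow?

9:44 AM on July 13

Cape Morrow is 4:00 behind Hanoi.
After 6 hours 50 minutes it is 1:44 PM in Hanoi.
Shift by the zone difference: 1:44 PM − 4:00 = 9:44 AM on Jul 13 in Cape Morrow.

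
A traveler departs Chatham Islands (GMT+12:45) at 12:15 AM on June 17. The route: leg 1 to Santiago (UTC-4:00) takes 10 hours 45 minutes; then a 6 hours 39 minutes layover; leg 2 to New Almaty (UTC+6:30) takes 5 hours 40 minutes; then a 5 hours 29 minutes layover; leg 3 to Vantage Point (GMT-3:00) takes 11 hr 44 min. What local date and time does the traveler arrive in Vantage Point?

Convert departure to UTC: 12:15 AM − 12:45 = 11:30 AM UTC on Jun 16.
Add 10 hours and 45 minutes leg 1 → 10:15 PM UTC.
Add 6 hours and 39 minutes layover in Santiago → 4:54 AM UTC (Jun 17).
Add 5 hours and 40 minutes leg 2 → 10:34 AM UTC.
Add 5 hours and 29 minutes layover in New Almaty → 4:03 PM UTC.
Add 11 hours 44 minutes leg 3 → 3:47 AM UTC (Jun 18).
Vantage Point is UTC−3:00, so local arrival = 3:47 AM − 3:00 = 12:47 AM on Jun 18.

12:47 AM on June 18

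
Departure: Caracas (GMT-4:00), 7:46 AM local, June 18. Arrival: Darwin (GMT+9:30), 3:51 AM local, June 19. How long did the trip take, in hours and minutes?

Departure in UTC: 7:46 AM + 4:00 = 11:46 AM on Jun 18.
Arrival in UTC: 3:51 AM − 9:30 = 6:21 PM on Jun 18.
Elapsed = 6:21 PM − 11:46 AM = 6 hours 35 minutes.

6 hours 35 minutes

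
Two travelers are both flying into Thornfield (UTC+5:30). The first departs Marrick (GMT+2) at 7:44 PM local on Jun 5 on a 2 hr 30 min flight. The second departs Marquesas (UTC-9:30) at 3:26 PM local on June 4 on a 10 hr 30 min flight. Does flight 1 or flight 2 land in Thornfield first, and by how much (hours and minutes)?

the second, by 8 hours 48 minutes

Flight 1 in UTC: 7:44 PM − 2:00 = 5:44 PM on Jun 5.
+2 hours and 30 minutes → arrive 8:14 PM UTC on Jun 5.
Flight 2 in UTC: 3:26 PM + 9:30 = 12:56 AM on Jun 5.
+10 hours and 30 minutes → arrive 11:26 AM UTC on Jun 5.
Flight 2 lands earlier by 8 hours 48 minutes.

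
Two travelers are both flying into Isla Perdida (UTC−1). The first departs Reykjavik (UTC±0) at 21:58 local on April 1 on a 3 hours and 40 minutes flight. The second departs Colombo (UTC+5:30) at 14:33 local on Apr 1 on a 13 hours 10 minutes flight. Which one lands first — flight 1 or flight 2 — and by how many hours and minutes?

the second, by 3 hours 25 minutes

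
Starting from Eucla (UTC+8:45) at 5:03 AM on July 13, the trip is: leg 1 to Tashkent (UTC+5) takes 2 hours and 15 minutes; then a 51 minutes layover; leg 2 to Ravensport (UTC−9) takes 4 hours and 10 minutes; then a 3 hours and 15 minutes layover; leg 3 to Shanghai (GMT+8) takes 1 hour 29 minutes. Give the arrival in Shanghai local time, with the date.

Convert departure to UTC: 5:03 AM − 8:45 = 8:18 PM UTC on Jul 12.
Add 2 hours and 15 minutes leg 1 → 10:33 PM UTC.
Add 51 minutes layover in Tashkent → 11:24 PM UTC.
Add 4 hours 10 minutes leg 2 → 3:34 AM UTC (Jul 13).
Add 3 hours 15 minutes layover in Ravensport → 6:49 AM UTC.
Add 1 hour and 29 minutes leg 3 → 8:18 AM UTC.
Shanghai is UTC+8:00, so local arrival = 8:18 AM + 8:00 = 4:18 PM on Jul 13.

4:18 PM on Jul 13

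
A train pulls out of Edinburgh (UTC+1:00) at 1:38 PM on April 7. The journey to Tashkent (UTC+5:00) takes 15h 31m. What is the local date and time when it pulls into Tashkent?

Convert departure to UTC: 1:38 PM − 1:00 = 12:38 PM UTC on Apr 7.
Add 15 hours 31 minutes travel time → 4:09 AM UTC (Apr 8).
Tashkent is UTC+5:00, so local arrival = 4:09 AM + 5:00 = 9:09 AM on Apr 8.

9:09 AM on April 8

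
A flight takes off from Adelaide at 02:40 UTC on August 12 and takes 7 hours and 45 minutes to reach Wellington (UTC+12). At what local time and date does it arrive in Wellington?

Departure is given in UTC: 02:40 on Aug 12.
Add 7 hours 45 minutes → 10:25 UTC.
Wellington is UTC+12:00: 10:25 + 12:00 = 22:25 on Aug 12.

22:25 on August 12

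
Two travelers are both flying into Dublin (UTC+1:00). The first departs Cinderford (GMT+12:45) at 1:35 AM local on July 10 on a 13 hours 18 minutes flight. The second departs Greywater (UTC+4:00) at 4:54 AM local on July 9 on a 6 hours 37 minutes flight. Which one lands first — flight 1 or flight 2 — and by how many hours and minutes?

Flight 1 in UTC: 1:35 AM − 12:45 = 12:50 PM on Jul 9.
+13 hours 18 minutes → arrive 2:08 AM UTC on Jul 10.
Flight 2 in UTC: 4:54 AM − 4:00 = 12:54 AM on Jul 9.
+6 hours and 37 minutes → arrive 7:31 AM UTC on Jul 9.
Flight 2 lands earlier by 18 hours 37 minutes.

the second, by 18 hours 37 minutes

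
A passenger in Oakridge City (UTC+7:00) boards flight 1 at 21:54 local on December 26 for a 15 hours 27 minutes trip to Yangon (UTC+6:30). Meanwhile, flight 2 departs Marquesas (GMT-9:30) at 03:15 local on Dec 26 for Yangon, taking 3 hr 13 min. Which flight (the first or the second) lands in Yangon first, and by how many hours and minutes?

the second, by 14 hours 23 minutes

Flight 1 in UTC: 21:54 − 7:00 = 14:54 on Dec 26.
+15 hours 27 minutes → arrive 06:21 UTC on Dec 27.
Flight 2 in UTC: 03:15 + 9:30 = 12:45 on Dec 26.
+3 hours 13 minutes → arrive 15:58 UTC on Dec 26.
Flight 2 lands earlier by 14 hours 23 minutes.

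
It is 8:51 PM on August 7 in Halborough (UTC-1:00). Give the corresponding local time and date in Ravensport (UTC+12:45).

In UTC: 8:51 PM + 1:00 = 9:51 PM on Aug 7.
Ravensport is UTC+12:45: 9:51 PM + 12:45 = 10:36 AM on Aug 8.

10:36 AM on Aug 8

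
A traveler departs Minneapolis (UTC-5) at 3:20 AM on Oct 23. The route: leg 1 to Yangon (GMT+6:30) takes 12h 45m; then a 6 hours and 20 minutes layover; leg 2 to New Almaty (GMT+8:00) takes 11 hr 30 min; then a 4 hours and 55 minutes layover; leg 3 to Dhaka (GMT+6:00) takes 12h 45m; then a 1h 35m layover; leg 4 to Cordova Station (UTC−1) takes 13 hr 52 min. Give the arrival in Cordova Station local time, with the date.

11:02 PM on October 25

Convert departure to UTC: 3:20 AM + 5:00 = 8:20 AM UTC on Oct 23.
Add 12 hours 45 minutes leg 1 → 9:05 PM UTC.
Add 6 hours and 20 minutes layover in Yangon → 3:25 AM UTC (Oct 24).
Add 11 hours and 30 minutes leg 2 → 2:55 PM UTC.
Add 4 hours 55 minutes layover in New Almaty → 7:50 PM UTC.
Add 12 hours and 45 minutes leg 3 → 8:35 AM UTC (Oct 25).
Add 1 hour and 35 minutes layover in Dhaka → 10:10 AM UTC.
Add 13 hours and 52 minutes leg 4 → 12:02 AM UTC (Oct 26).
Cordova Station is UTC−1:00, so local arrival = 12:02 AM − 1:00 = 11:02 PM on Oct 25.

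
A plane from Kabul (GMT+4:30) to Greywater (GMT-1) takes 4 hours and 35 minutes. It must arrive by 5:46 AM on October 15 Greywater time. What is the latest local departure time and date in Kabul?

Target arrival in UTC: 5:46 AM + 1:00 = 6:46 AM on Oct 15.
Subtract 4 hours and 35 minutes → departure 2:11 AM UTC on Oct 15.
Kabul is UTC+4:30: 2:11 AM + 4:30 = 6:41 AM on Oct 15.

6:41 AM on October 15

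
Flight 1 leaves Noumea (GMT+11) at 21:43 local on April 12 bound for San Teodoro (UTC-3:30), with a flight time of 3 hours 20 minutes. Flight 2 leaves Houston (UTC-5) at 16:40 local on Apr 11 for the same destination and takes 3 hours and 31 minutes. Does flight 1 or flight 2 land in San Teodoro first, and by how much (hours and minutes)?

the second, by 12 hours 52 minutes

Flight 1 in UTC: 21:43 − 11:00 = 10:43 on Apr 12.
+3 hours 20 minutes → arrive 14:03 UTC on Apr 12.
Flight 2 in UTC: 16:40 + 5:00 = 21:40 on Apr 11.
+3 hours and 31 minutes → arrive 01:11 UTC on Apr 12.
Flight 2 lands earlier by 12 hours 52 minutes.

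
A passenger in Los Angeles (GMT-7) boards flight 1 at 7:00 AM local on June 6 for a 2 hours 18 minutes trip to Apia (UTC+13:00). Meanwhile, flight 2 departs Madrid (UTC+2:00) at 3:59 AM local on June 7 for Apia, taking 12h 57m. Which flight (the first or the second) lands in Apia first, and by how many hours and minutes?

Flight 1 in UTC: 7:00 AM + 7:00 = 2:00 PM on Jun 6.
+2 hours 18 minutes → arrive 4:18 PM UTC on Jun 6.
Flight 2 in UTC: 3:59 AM − 2:00 = 1:59 AM on Jun 7.
+12 hours 57 minutes → arrive 2:56 PM UTC on Jun 7.
Flight 1 lands earlier by 22 hours 38 minutes.

the first, by 22 hours 38 minutes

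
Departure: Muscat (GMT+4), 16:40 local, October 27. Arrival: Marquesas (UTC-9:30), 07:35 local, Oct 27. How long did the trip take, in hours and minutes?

Departure in UTC: 16:40 − 4:00 = 12:40 on Oct 27.
Arrival in UTC: 07:35 + 9:30 = 17:05 on Oct 27.
Elapsed = 17:05 − 12:40 = 4 hours 25 minutes.

4 hours 25 minutes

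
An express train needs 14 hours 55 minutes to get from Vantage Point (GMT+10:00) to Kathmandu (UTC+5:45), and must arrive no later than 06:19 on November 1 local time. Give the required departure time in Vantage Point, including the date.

19:39 on October 31

Target arrival in UTC: 06:19 − 5:45 = 00:34 on Nov 1.
Subtract 14 hours 55 minutes → departure 09:39 UTC on Oct 31.
Vantage Point is UTC+10:00: 09:39 + 10:00 = 19:39 on Oct 31.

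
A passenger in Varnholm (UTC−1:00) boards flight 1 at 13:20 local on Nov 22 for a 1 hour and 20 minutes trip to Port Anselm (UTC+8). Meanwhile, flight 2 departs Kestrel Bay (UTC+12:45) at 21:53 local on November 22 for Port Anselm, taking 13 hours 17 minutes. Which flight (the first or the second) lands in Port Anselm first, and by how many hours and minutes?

Flight 1 in UTC: 13:20 + 1:00 = 14:20 on Nov 22.
+1 hour and 20 minutes → arrive 15:40 UTC on Nov 22.
Flight 2 in UTC: 21:53 − 12:45 = 09:08 on Nov 22.
+13 hours and 17 minutes → arrive 22:25 UTC on Nov 22.
Flight 1 lands earlier by 6 hours 45 minutes.

the first, by 6 hours 45 minutes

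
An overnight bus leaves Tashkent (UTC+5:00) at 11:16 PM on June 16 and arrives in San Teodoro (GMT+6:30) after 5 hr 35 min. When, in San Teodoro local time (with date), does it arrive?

6:21 AM on Jun 17

Convert departure to UTC: 11:16 PM − 5:00 = 6:16 PM UTC on Jun 16.
Add 5 hours 35 minutes travel time → 11:51 PM UTC.
San Teodoro is UTC+6:30, so local arrival = 11:51 PM + 6:30 = 6:21 AM on Jun 17.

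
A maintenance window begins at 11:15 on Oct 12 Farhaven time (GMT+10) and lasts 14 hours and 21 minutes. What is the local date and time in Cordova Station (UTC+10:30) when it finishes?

02:06 on Oct 13

Convert start to UTC: 11:15 − 10:00 = 01:15 UTC on Oct 12.
Add 14 hours 21 minutes duration → 15:36 UTC.
Cordova Station is UTC+10:30, so local end time = 15:36 + 10:30 = 02:06 on Oct 13.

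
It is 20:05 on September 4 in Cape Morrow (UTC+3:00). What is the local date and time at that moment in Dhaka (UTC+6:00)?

In UTC: 20:05 − 3:00 = 17:05 on Sep 4.
Dhaka is UTC+6:00: 17:05 + 6:00 = 23:05 on Sep 4.

23:05 on Sep 4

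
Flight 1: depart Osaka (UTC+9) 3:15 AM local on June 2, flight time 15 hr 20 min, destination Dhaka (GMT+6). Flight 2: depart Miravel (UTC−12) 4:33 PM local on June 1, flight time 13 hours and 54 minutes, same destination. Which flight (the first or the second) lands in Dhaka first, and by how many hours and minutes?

Flight 1 in UTC: 3:15 AM − 9:00 = 6:15 PM on Jun 1.
+15 hours 20 minutes → arrive 9:35 AM UTC on Jun 2.
Flight 2 in UTC: 4:33 PM + 12:00 = 4:33 AM on Jun 2.
+13 hours 54 minutes → arrive 6:27 PM UTC on Jun 2.
Flight 1 lands earlier by 8 hours 52 minutes.

the first, by 8 hours 52 minutes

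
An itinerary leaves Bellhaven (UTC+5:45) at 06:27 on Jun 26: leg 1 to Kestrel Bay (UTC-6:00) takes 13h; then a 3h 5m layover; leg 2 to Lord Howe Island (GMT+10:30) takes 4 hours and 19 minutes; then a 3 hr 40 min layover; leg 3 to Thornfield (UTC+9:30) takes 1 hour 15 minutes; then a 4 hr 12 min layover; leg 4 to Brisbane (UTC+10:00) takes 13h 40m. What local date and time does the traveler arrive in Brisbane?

Convert departure to UTC: 06:27 − 5:45 = 00:42 UTC on Jun 26.
Add 13 hours leg 1 → 13:42 UTC.
Add 3 hours 5 minutes layover in Kestrel Bay → 16:47 UTC.
Add 4 hours 19 minutes leg 2 → 21:06 UTC.
Add 3 hours and 40 minutes layover in Lord Howe Island → 00:46 UTC (Jun 27).
Add 1 hour 15 minutes leg 3 → 02:01 UTC.
Add 4 hours and 12 minutes layover in Thornfield → 06:13 UTC.
Add 13 hours 40 minutes leg 4 → 19:53 UTC.
Brisbane is UTC+10:00, so local arrival = 19:53 + 10:00 = 05:53 on Jun 28.

05:53 on Jun 28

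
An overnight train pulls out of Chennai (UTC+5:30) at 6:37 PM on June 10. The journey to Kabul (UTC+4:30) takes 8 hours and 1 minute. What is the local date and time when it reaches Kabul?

1:38 AM on June 11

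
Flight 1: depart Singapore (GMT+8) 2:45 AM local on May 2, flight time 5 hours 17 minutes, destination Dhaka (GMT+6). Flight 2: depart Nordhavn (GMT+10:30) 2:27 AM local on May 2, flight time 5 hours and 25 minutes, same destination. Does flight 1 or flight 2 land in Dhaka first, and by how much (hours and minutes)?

the second, by 2 hours 40 minutes

Flight 1 in UTC: 2:45 AM − 8:00 = 6:45 PM on May 1.
+5 hours 17 minutes → arrive 12:02 AM UTC on May 2.
Flight 2 in UTC: 2:27 AM − 10:30 = 3:57 PM on May 1.
+5 hours and 25 minutes → arrive 9:22 PM UTC on May 1.
Flight 2 lands earlier by 2 hours 40 minutes.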